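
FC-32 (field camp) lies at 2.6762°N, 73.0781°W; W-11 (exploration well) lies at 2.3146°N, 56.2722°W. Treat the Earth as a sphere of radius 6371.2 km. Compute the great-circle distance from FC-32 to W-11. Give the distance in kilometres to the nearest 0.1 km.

Δφ = -0.3616°,  Δλ = 16.8059°
a = sin²(Δφ/2) + cos φ₁ cos φ₂ sin²(Δλ/2) = 0.021324
c = 2·arcsin(√a) = 0.293106 rad = 16.7937°
d = R·c = 6371.2 × 0.293106 = 1867.4 km

1867.4 km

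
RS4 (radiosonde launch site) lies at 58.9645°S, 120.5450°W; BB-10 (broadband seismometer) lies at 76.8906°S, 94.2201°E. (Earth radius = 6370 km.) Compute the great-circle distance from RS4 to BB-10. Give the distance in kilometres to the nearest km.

4714 km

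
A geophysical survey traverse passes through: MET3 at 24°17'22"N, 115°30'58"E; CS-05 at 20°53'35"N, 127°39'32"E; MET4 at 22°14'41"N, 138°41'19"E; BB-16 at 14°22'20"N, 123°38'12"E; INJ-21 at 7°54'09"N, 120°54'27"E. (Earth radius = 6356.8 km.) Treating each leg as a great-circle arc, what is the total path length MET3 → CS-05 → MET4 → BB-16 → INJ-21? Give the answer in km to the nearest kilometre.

MET3: φ = +24.28944°, λ = +115.51611°
CS-05: φ = +20.89306°, λ = +127.65889°
MET4: φ = +22.24472°, λ = +138.68861°
BB-16: φ = +14.37222°, λ = +123.63667°
INJ-21: φ = +7.90250°, λ = +120.90750°
MET3→CS-05: c = 0.204358 rad, d = 1299.06 km
CS-05→MET4: c = 0.180530 rad, d = 1147.59 km
MET4→BB-16: c = 0.284460 rad, d = 1808.25 km
BB-16→INJ-21: c = 0.122197 rad, d = 776.78 km
Total = 1299.06 + 1147.59 + 1808.25 + 776.78 = 5031.69 km

5032 km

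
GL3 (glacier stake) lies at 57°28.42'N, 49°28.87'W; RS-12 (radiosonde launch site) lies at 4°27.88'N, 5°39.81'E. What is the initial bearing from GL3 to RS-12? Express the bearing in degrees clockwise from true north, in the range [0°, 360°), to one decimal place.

118.2°

GL3: φ = +57.47367°, λ = -49.48117°
RS-12: φ = +4.46467°, λ = +5.66350°
Δλ = 55.1447°
y = sin Δλ · cos φ₂ = 0.818108
x = cos φ₁ sin φ₂ − sin φ₁ cos φ₂ cos Δλ = -0.438544
θ = atan2(y, x) = 118.1934° → 118.1934° (mod 360°)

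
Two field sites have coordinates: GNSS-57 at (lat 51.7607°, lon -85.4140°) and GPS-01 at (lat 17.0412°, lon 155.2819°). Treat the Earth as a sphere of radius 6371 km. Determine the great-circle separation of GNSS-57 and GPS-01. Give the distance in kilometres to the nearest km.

10387 km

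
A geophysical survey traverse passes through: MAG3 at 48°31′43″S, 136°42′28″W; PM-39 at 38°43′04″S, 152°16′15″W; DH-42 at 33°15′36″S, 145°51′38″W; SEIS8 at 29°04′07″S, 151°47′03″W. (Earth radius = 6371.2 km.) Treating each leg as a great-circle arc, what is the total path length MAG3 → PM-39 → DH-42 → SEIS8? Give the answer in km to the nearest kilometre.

MAG3: φ = -48.52861°, λ = -136.70778°
PM-39: φ = -38.71778°, λ = -152.27083°
DH-42: φ = -33.26000°, λ = -145.86056°
SEIS8: φ = -29.06861°, λ = -151.78417°
MAG3→PM-39: c = 0.259840 rad, d = 1655.50 km
PM-39→DH-42: c = 0.131338 rad, d = 836.78 km
DH-42→SEIS8: c = 0.114754 rad, d = 731.12 km
Total = 1655.50 + 836.78 + 731.12 = 3223.40 km

3223 km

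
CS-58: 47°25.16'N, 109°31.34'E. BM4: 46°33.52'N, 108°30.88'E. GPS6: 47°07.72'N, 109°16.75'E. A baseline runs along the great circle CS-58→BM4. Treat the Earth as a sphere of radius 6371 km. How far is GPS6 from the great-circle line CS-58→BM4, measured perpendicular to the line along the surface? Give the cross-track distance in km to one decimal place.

6.0 km

CS-58: φ = +47.41933°, λ = +109.52233°
BM4: φ = +46.55867°, λ = +108.51467°
GPS6: φ = +47.12867°, λ = +109.27917°
δ₁₃ = central angle CS-58→GPS6 = 0.005833 rad  (haversine)
θ₁₃ = bearing CS-58→GPS6 = 209.669°,  θ₁₂ = bearing CS-58→BM4 = 218.982°
dₓₜ = R·arcsin(sin δ₁₃ · sin(θ₁₃ − θ₁₂)) = 6371·arcsin(0.00583·sin(-9.313°)) = -6.014 km
|dₓₜ| = 6.014 km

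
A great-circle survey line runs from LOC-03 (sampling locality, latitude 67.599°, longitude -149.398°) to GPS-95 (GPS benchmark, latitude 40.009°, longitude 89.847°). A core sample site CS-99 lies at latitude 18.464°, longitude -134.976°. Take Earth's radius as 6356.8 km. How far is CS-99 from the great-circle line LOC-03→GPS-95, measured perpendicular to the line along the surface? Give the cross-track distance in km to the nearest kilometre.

δ₁₃ = central angle LOC-03→CS-99 = 0.872533 rad  (haversine)
θ₁₃ = bearing LOC-03→CS-99 = 162.036°,  θ₁₂ = bearing LOC-03→GPS-95 = 312.688°
dₓₜ = R·arcsin(sin δ₁₃ · sin(θ₁₃ − θ₁₂)) = 6356.8·arcsin(0.76596·sin(-150.652°)) = -2446.332 km
|dₓₜ| = 2446.332 km

2446 km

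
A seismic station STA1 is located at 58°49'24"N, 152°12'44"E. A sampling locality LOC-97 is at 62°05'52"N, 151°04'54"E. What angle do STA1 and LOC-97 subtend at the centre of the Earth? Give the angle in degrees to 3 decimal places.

3.321°

STA1: φ = +58.82333°, λ = +152.21222°
LOC-97: φ = +62.09778°, λ = +151.08167°
Δφ = 3.2744°,  Δλ = -1.1306°
a = sin²(Δφ/2) + cos φ₁ cos φ₂ sin²(Δλ/2) = 0.000840
c = 2·arcsin(√a) = 0.057970 rad = 3.3214°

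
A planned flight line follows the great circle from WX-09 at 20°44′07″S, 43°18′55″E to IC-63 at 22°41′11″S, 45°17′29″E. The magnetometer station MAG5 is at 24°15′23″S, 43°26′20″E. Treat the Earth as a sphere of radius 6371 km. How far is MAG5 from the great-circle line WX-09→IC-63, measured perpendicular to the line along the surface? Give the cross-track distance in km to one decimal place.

WX-09: φ = -20.73528°, λ = +43.31528°
IC-63: φ = -22.68639°, λ = +45.29139°
MAG5: φ = -24.25639°, λ = +43.43889°
δ₁₃ = central angle WX-09→MAG5 = 0.061487 rad  (haversine)
θ₁₃ = bearing WX-09→MAG5 = 178.166°,  θ₁₂ = bearing WX-09→IC-63 = 137.103°
dₓₜ = R·arcsin(sin δ₁₃ · sin(θ₁₃ − θ₁₂)) = 6371·arcsin(0.06145·sin(41.062°)) = 257.230 km
|dₓₜ| = 257.230 km

257.2 km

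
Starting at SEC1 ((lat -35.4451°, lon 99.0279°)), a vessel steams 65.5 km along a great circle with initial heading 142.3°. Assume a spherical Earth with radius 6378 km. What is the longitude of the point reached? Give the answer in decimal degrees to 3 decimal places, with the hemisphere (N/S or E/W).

δ = d/R = 65.5/6378 = 0.010270 rad
φ₂ = arcsin(sin φ₁ cos δ + cos φ₁ sin δ cos θ)
   = arcsin(-0.57992·0.99995 + 0.81467·0.01027·-0.79122) = -35.90985°
λ₂ = λ₁ + atan2(sin θ sin δ cos φ₁, cos δ − sin φ₁ sin φ₂) = 99.47216°

99.472°E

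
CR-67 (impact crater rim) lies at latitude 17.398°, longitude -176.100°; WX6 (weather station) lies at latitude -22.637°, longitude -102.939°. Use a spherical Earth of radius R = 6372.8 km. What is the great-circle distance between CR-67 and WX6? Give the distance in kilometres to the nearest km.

9115 km

Δφ = -40.0350°,  Δλ = 73.1610°
a = sin²(Δφ/2) + cos φ₁ cos φ₂ sin²(Δλ/2) = 0.429975
c = 2·arcsin(√a) = 1.430285 rad = 81.9493°
d = R·c = 6372.8 × 1.430285 = 9114.9 km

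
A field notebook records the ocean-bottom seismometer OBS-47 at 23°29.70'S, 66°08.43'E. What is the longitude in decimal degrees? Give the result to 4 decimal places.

66° + 8.43′/60 = 66 + 0.14050 = 66.1405°

66.1405°E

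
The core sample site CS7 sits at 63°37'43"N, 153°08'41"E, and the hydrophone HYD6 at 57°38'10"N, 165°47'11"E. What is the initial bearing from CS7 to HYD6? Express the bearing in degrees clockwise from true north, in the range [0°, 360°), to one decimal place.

CS7: φ = +63.62861°, λ = +153.14472°
HYD6: φ = +57.63611°, λ = +165.78639°
Δλ = 12.6417°
y = sin Δλ · cos φ₂ = 0.117151
x = cos φ₁ sin φ₂ − sin φ₁ cos φ₂ cos Δλ = -0.092772
θ = atan2(y, x) = 128.3758° → 128.3758° (mod 360°)

128.4°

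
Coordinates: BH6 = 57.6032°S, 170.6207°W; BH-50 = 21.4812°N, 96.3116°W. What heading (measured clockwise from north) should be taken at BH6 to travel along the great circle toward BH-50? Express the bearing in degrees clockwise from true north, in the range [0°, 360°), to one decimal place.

Δλ = 74.3091°
y = sin Δλ · cos φ₂ = 0.895861
x = cos φ₁ sin φ₂ − sin φ₁ cos φ₂ cos Δλ = 0.408693
θ = atan2(y, x) = 65.4775° → 65.4775° (mod 360°)

65.5°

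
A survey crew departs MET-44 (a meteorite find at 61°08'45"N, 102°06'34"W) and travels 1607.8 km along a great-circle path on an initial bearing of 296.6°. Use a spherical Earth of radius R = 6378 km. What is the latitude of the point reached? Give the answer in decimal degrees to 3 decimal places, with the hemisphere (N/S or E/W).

MET-44: φ = +61.14583°, λ = -102.10944°
δ = d/R = 1607.8/6378 = 0.252085 rad
φ₂ = arcsin(sin φ₁ cos δ + cos φ₁ sin δ cos θ)
   = arcsin(0.87585·0.96839 + 0.48258·0.24942·0.44776) = 64.43080°
λ₂ = λ₁ + atan2(sin θ sin δ cos φ₁, cos δ − sin φ₁ sin φ₂) = -133.22296°

64.431°N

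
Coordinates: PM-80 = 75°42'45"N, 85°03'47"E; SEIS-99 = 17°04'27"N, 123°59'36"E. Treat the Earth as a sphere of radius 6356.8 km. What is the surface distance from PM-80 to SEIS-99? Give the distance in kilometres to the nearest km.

PM-80: φ = +75.71250°, λ = +85.06306°
SEIS-99: φ = +17.07417°, λ = +123.99333°
Δφ = -58.6383°,  Δλ = 38.9303°
a = sin²(Δφ/2) + cos φ₁ cos φ₂ sin²(Δλ/2) = 0.265977
c = 2·arcsin(√a) = 1.083719 rad = 62.0925°
d = R·c = 6356.8 × 1.083719 = 6889.0 km

6889 km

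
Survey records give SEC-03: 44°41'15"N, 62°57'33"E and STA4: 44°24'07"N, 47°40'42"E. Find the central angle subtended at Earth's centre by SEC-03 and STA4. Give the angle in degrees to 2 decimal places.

10.88°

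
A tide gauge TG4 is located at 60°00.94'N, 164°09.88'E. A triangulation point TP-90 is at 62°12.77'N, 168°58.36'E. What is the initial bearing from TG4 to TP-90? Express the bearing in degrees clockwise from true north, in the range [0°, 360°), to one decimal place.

44.5°

TG4: φ = +60.01567°, λ = +164.16467°
TP-90: φ = +62.21283°, λ = +168.97267°
Δλ = 4.8080°
y = sin Δλ · cos φ₂ = 0.039075
x = cos φ₁ sin φ₂ − sin φ₁ cos φ₂ cos Δλ = 0.039759
θ = atan2(y, x) = 44.5023° → 44.5023° (mod 360°)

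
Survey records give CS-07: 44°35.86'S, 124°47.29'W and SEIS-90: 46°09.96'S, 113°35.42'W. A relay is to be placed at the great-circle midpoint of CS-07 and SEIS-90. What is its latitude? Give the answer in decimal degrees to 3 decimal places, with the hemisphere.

45.519°S

CS-07: φ = -44.59767°, λ = -124.78817°
SEIS-90: φ = -46.16600°, λ = -113.59033°
Bx = cos φ₂ cos Δλ = 0.679387,  By = cos φ₂ sin Δλ = 0.134495
φₘ = atan2(sin φ₁ + sin φ₂, √((cos φ₁ + Bx)² + By²)) = -45.51879°
λₘ = λ₁ + atan2(By, cos φ₁ + Bx) = -119.26716°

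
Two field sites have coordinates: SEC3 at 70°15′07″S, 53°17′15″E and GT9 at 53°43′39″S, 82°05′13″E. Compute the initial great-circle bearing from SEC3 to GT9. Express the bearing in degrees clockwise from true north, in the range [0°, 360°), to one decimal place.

SEC3: φ = -70.25194°, λ = +53.28750°
GT9: φ = -53.72750°, λ = +82.08694°
Δλ = 28.7994°
y = sin Δλ · cos φ₂ = 0.285013
x = cos φ₁ sin φ₂ − sin φ₁ cos φ₂ cos Δλ = 0.215551
θ = atan2(y, x) = 52.9004° → 52.9004° (mod 360°)

52.9°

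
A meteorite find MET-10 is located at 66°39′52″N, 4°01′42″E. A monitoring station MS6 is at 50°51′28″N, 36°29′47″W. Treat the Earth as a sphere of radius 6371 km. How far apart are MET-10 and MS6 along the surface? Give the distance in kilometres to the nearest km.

2841 km

MET-10: φ = +66.66444°, λ = +4.02833°
MS6: φ = +50.85778°, λ = -36.49639°
Δφ = -15.8067°,  Δλ = -40.5247°
a = sin²(Δφ/2) + cos φ₁ cos φ₂ sin²(Δλ/2) = 0.048897
c = 2·arcsin(√a) = 0.445938 rad = 25.5504°
d = R·c = 6371 × 0.445938 = 2841.1 km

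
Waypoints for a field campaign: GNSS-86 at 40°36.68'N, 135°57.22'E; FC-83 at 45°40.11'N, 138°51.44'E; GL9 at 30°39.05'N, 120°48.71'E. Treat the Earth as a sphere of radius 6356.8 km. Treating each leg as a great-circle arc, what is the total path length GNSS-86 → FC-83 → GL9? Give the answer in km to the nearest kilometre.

GNSS-86: φ = +40.61133°, λ = +135.95367°
FC-83: φ = +45.66850°, λ = +138.85733°
GL9: φ = +30.65083°, λ = +120.81183°
GNSS-86→FC-83: c = 0.095680 rad, d = 608.22 km
FC-83→GL9: c = 0.358926 rad, d = 2281.62 km
Total = 608.22 + 2281.62 = 2889.84 km

2890 km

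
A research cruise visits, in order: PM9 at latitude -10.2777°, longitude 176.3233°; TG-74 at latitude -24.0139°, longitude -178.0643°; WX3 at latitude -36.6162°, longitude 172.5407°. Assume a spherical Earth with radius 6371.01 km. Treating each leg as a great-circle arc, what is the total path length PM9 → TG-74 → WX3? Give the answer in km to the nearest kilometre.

PM9→TG-74: c = 0.257260 rad, d = 1639.01 km
TG-74→WX3: c = 0.261228 rad, d = 1664.29 km
Total = 1639.01 + 1664.29 = 3303.30 km

3303 km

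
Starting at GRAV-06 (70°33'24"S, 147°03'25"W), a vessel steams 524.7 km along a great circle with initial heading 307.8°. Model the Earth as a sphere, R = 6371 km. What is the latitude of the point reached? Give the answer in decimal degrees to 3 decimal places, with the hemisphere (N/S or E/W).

GRAV-06: φ = -70.55667°, λ = -147.05694°
δ = d/R = 524.7/6371 = 0.082358 rad
φ₂ = arcsin(sin φ₁ cos δ + cos φ₁ sin δ cos θ)
   = arcsin(-0.94297·0.99661 + 0.33287·0.08226·0.61291) = -67.36739°
λ₂ = λ₁ + atan2(sin θ sin δ cos φ₁, cos δ − sin φ₁ sin φ₂) = -156.78164°

67.367°S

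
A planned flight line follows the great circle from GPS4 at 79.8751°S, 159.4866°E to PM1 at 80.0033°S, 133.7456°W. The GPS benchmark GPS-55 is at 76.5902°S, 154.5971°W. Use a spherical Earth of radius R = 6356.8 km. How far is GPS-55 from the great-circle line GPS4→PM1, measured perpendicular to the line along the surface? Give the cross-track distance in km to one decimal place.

δ₁₃ = central angle GPS4→GPS-55 = 0.167820 rad  (haversine)
θ₁₃ = bearing GPS4→GPS-55 = 94.178°,  θ₁₂ = bearing GPS4→PM1 = 123.534°
dₓₜ = R·arcsin(sin δ₁₃ · sin(θ₁₃ − θ₁₂)) = 6356.8·arcsin(0.16703·sin(-29.356°)) = -521.112 km
|dₓₜ| = 521.112 km

521.1 km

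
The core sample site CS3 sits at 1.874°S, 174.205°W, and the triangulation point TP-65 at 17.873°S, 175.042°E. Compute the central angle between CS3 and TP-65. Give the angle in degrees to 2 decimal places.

Δφ = -15.9990°,  Δλ = -10.7530°
a = sin²(Δφ/2) + cos φ₁ cos φ₂ sin²(Δλ/2) = 0.027718
c = 2·arcsin(√a) = 0.334534 rad = 19.1674°

19.17°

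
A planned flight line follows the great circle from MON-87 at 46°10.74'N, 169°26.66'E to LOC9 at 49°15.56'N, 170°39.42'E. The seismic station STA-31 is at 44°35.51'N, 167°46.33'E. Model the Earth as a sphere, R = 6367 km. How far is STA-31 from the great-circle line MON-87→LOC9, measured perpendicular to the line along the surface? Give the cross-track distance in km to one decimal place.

MON-87: φ = +46.17900°, λ = +169.44433°
LOC9: φ = +49.25933°, λ = +170.65700°
STA-31: φ = +44.59183°, λ = +167.77217°
δ₁₃ = central angle MON-87→STA-31 = 0.034458 rad  (haversine)
θ₁₃ = bearing MON-87→STA-31 = 217.098°,  θ₁₂ = bearing MON-87→LOC9 = 14.388°
dₓₜ = R·arcsin(sin δ₁₃ · sin(θ₁₃ − θ₁₂)) = 6367·arcsin(0.03445·sin(202.710°)) = -84.686 km
|dₓₜ| = 84.686 km

84.7 km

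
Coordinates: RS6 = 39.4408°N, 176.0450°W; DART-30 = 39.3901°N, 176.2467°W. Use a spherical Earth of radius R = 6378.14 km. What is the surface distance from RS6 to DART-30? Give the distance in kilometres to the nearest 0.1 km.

Δφ = -0.0507°,  Δλ = -0.2017°
a = sin²(Δφ/2) + cos φ₁ cos φ₂ sin²(Δλ/2) = 0.000002
c = 2·arcsin(√a) = 0.002860 rad = 0.1639°
d = R·c = 6378.14 × 0.002860 = 18.2 km

18.2 km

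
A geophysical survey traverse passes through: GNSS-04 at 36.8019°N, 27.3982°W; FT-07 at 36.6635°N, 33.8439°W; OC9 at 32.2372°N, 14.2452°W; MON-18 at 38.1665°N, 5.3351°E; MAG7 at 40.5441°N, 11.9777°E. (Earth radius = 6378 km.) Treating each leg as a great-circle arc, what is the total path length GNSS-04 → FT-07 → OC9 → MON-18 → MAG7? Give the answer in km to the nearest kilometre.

GNSS-04→FT-07: c = 0.090176 rad, d = 575.14 km
FT-07→OC9: c = 0.291866 rad, d = 1861.52 km
OC9→MON-18: c = 0.297085 rad, d = 1894.81 km
MON-18→MAG7: c = 0.098747 rad, d = 629.81 km
Total = 575.14 + 1861.52 + 1894.81 + 629.81 = 4961.28 km

4961 km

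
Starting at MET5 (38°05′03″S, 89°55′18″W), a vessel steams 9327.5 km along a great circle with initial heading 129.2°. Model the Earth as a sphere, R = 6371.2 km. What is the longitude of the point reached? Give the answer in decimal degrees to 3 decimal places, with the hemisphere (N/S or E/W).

21.592°E

MET5: φ = -38.08417°, λ = -89.92167°
δ = d/R = 9327.5/6371.2 = 1.464010 rad
φ₂ = arcsin(sin φ₁ cos δ + cos φ₁ sin δ cos θ)
   = arcsin(-0.61682·0.10658 + 0.78711·0.99430·-0.63203) = -34.08227°
λ₂ = λ₁ + atan2(sin θ sin δ cos φ₁, cos δ − sin φ₁ sin φ₂) = 21.59212°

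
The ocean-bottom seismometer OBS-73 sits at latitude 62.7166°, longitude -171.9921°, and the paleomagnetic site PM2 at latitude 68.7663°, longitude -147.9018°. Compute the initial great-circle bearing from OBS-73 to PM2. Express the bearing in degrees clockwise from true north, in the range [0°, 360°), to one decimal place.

47.9°

Δλ = 24.0903°
y = sin Δλ · cos φ₂ = 0.147830
x = cos φ₁ sin φ₂ − sin φ₁ cos φ₂ cos Δλ = 0.133426
θ = atan2(y, x) = 47.9318° → 47.9318° (mod 360°)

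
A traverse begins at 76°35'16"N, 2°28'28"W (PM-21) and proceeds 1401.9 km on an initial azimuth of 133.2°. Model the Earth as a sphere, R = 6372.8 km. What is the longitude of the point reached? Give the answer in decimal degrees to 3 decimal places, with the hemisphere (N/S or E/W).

20.696°E

PM-21: φ = +76.58778°, λ = -2.47444°
δ = d/R = 1401.9/6372.8 = 0.219982 rad
φ₂ = arcsin(sin φ₁ cos δ + cos φ₁ sin δ cos θ)
   = arcsin(0.97273·0.97590 + 0.23196·0.21821·-0.68455) = 66.15415°
λ₂ = λ₁ + atan2(sin θ sin δ cos φ₁, cos δ − sin φ₁ sin φ₂) = 20.69593°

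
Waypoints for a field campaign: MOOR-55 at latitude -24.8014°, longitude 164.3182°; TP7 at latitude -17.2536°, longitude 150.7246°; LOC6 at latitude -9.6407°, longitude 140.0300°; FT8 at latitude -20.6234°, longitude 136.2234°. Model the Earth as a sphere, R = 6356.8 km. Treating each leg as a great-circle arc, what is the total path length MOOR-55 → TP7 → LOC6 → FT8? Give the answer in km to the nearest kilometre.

4350 km

MOOR-55→TP7: c = 0.257417 rad, d = 1636.35 km
TP7→LOC6: c = 0.224830 rad, d = 1429.20 km
LOC6→FT8: c = 0.202090 rad, d = 1284.65 km
Total = 1636.35 + 1429.20 + 1284.65 = 4350.20 km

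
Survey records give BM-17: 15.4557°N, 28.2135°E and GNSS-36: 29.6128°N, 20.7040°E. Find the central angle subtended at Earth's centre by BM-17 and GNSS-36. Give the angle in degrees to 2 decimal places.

Δφ = 14.1571°,  Δλ = -7.5095°
a = sin²(Δφ/2) + cos φ₁ cos φ₂ sin²(Δλ/2) = 0.018779
c = 2·arcsin(√a) = 0.274939 rad = 15.7528°

15.75°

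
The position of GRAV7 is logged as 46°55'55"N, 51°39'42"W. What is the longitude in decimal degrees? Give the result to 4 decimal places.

51° + 39′/60 + 42″/3600 = 51 + 0.65000 + 0.01167 = 51.6617°

51.6617°W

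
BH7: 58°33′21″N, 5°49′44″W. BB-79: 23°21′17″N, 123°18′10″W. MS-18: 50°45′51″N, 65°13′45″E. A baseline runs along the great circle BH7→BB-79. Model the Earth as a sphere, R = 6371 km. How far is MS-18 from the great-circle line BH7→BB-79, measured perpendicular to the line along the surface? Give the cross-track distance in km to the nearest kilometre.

3559 km

BH7: φ = +58.55583°, λ = -5.82889°
BB-79: φ = +23.35472°, λ = -123.30278°
MS-18: φ = +50.76417°, λ = +65.22917°
δ₁₃ = central angle BH7→MS-18 = 0.695217 rad  (haversine)
θ₁₃ = bearing BH7→MS-18 = 69.064°,  θ₁₂ = bearing BH7→BB-79 = 304.896°
dₓₜ = R·arcsin(sin δ₁₃ · sin(θ₁₃ − θ₁₂)) = 6371·arcsin(0.64055·sin(-235.833°)) = 3558.798 km
|dₓₜ| = 3558.798 km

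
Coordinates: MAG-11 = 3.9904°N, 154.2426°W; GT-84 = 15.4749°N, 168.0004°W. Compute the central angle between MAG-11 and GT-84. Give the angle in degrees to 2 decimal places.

Δφ = 11.4845°,  Δλ = -13.7578°
a = sin²(Δφ/2) + cos φ₁ cos φ₂ sin²(Δλ/2) = 0.023802
c = 2·arcsin(√a) = 0.309797 rad = 17.7501°

17.75°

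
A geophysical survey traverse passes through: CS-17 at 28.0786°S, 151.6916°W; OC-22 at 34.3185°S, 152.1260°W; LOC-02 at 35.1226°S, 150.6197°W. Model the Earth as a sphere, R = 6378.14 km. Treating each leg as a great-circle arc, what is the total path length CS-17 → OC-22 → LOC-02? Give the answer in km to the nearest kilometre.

860 km

CS-17→OC-22: c = 0.109099 rad, d = 695.85 km
OC-22→LOC-02: c = 0.025766 rad, d = 164.34 km
Total = 695.85 + 164.34 = 860.19 km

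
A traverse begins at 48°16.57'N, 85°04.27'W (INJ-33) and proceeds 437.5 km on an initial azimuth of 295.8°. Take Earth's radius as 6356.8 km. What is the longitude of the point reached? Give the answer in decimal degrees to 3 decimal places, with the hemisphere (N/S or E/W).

90.583°W

INJ-33: φ = +48.27617°, λ = -85.07117°
δ = d/R = 437.5/6356.8 = 0.068824 rad
φ₂ = arcsin(sin φ₁ cos δ + cos φ₁ sin δ cos θ)
   = arcsin(0.74636·0.99763 + 0.66554·0.06877·0.43523) = 49.86382°
λ₂ = λ₁ + atan2(sin θ sin δ cos φ₁, cos δ − sin φ₁ sin φ₂) = -90.58293°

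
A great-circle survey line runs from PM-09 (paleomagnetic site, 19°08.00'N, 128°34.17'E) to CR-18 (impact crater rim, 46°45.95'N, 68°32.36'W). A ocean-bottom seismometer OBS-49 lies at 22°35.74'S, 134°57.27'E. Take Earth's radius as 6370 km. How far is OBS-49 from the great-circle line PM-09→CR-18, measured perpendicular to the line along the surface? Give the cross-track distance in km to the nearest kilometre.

PM-09: φ = +19.13333°, λ = +128.56950°
CR-18: φ = +46.76583°, λ = -68.53933°
OBS-49: φ = -22.59567°, λ = +134.95450°
δ₁₃ = central angle PM-09→OBS-49 = 0.736400 rad  (haversine)
θ₁₃ = bearing PM-09→OBS-49 = 171.207°,  θ₁₂ = bearing PM-09→CR-18 = 12.581°
dₓₜ = R·arcsin(sin δ₁₃ · sin(θ₁₃ − θ₁₂)) = 6370·arcsin(0.67163·sin(158.625°)) = 1575.290 km
|dₓₜ| = 1575.290 km

1575 km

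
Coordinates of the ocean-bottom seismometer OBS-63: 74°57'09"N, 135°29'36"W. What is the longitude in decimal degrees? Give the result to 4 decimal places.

135.4933°W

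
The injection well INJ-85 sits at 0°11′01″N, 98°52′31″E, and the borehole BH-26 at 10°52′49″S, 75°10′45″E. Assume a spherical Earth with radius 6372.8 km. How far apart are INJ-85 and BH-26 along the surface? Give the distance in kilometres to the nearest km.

2894 km

INJ-85: φ = +0.18361°, λ = +98.87528°
BH-26: φ = -10.88028°, λ = +75.17917°
Δφ = -11.0639°,  Δλ = -23.6961°
a = sin²(Δφ/2) + cos φ₁ cos φ₂ sin²(Δλ/2) = 0.050690
c = 2·arcsin(√a) = 0.454183 rad = 26.0228°
d = R·c = 6372.8 × 0.454183 = 2894.4 km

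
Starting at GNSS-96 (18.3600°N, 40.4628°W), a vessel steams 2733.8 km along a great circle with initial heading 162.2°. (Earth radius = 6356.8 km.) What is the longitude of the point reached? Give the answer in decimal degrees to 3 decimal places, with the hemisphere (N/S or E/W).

δ = d/R = 2733.8/6356.8 = 0.430059 rad
φ₂ = arcsin(sin φ₁ cos δ + cos φ₁ sin δ cos θ)
   = arcsin(0.31499·0.90894 + 0.94910·0.41692·-0.95213) = -5.18977°
λ₂ = λ₁ + atan2(sin θ sin δ cos φ₁, cos δ − sin φ₁ sin φ₂) = -33.11012°

33.110°W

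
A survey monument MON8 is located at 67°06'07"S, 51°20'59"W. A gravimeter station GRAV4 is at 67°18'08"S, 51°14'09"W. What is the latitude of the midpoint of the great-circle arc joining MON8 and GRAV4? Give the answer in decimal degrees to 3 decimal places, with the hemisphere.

MON8: φ = -67.10194°, λ = -51.34972°
GRAV4: φ = -67.30222°, λ = -51.23583°
Bx = cos φ₂ cos Δλ = 0.385869,  By = cos φ₂ sin Δλ = 0.000767
φₘ = atan2(sin φ₁ + sin φ₂, √((cos φ₁ + Bx)² + By²)) = -67.20209°
λₘ = λ₁ + atan2(By, cos φ₁ + Bx) = -51.29301°

67.202°S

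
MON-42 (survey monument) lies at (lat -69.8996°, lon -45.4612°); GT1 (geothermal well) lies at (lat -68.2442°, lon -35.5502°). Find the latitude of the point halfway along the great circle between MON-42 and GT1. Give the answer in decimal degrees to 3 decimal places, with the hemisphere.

Bx = cos φ₂ cos Δλ = 0.365120,  By = cos φ₂ sin Δλ = 0.063796
φₘ = atan2(sin φ₁ + sin φ₂, √((cos φ₁ + Bx)² + By²)) = -69.14328°
λₘ = λ₁ + atan2(By, cos φ₁ + Bx) = -40.31803°

69.143°S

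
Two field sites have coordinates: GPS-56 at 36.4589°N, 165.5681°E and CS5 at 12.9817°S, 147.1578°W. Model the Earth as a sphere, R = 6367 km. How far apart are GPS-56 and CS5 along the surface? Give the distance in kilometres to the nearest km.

Δφ = -49.4406°,  Δλ = 47.2741°
a = sin²(Δφ/2) + cos φ₁ cos φ₂ sin²(Δλ/2) = 0.300869
c = 2·arcsin(√a) = 1.161176 rad = 66.5305°
d = R·c = 6367 × 1.161176 = 7393.2 km

7393 km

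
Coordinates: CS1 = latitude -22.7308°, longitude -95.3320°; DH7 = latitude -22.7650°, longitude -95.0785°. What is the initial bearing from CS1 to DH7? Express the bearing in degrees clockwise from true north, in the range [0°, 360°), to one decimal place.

98.4°

Δλ = 0.2535°
y = sin Δλ · cos φ₂ = 0.004080
x = cos φ₁ sin φ₂ − sin φ₁ cos φ₂ cos Δλ = -0.000600
θ = atan2(y, x) = 98.3718° → 98.3718° (mod 360°)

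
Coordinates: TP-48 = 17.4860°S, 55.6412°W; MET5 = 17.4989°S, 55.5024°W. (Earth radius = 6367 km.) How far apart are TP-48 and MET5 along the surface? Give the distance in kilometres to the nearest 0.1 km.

Δφ = -0.0129°,  Δλ = 0.1388°
a = sin²(Δφ/2) + cos φ₁ cos φ₂ sin²(Δλ/2) = 0.000001
c = 2·arcsin(√a) = 0.002321 rad = 0.1330°
d = R·c = 6367 × 0.002321 = 14.8 km

14.8 km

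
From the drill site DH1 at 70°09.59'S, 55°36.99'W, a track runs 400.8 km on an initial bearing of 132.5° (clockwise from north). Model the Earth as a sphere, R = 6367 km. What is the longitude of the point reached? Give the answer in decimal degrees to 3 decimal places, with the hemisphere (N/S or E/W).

46.792°W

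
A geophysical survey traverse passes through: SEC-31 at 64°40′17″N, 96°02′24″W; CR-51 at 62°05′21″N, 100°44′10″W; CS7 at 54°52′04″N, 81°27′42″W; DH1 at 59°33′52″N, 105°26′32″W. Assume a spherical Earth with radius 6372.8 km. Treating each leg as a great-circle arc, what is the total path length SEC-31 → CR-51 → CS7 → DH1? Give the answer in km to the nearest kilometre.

SEC-31: φ = +64.67139°, λ = -96.04000°
CR-51: φ = +62.08917°, λ = -100.73611°
CS7: φ = +54.86778°, λ = -81.46167°
DH1: φ = +59.56444°, λ = -105.44222°
SEC-31→CR-51: c = 0.058106 rad, d = 370.30 km
CR-51→CS7: c = 0.215035 rad, d = 1370.37 km
CS7→DH1: c = 0.239403 rad, d = 1525.67 km
Total = 370.30 + 1370.37 + 1525.67 = 3266.34 km

3266 km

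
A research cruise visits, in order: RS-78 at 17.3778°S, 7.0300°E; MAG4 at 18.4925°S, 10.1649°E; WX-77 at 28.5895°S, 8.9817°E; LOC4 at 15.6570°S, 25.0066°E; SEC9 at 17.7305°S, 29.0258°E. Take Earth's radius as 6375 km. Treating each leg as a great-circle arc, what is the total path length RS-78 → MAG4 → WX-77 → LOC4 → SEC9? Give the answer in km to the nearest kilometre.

RS-78→MAG4: c = 0.055571 rad, d = 354.26 km
MAG4→WX-77: c = 0.177236 rad, d = 1129.88 km
WX-77→LOC4: c = 0.342910 rad, d = 2186.05 km
LOC4→SEC9: c = 0.076313 rad, d = 486.49 km
Total = 354.26 + 1129.88 + 2186.05 + 486.49 = 4156.69 km

4157 km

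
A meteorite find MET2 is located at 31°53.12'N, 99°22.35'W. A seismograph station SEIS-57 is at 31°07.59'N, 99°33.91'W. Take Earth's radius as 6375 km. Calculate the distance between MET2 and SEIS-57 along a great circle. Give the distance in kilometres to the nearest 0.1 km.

MET2: φ = +31.88533°, λ = -99.37250°
SEIS-57: φ = +31.12650°, λ = -99.56517°
Δφ = -0.7588°,  Δλ = -0.1927°
a = sin²(Δφ/2) + cos φ₁ cos φ₂ sin²(Δλ/2) = 0.000046
c = 2·arcsin(√a) = 0.013551 rad = 0.7764°
d = R·c = 6375 × 0.013551 = 86.4 km

86.4 km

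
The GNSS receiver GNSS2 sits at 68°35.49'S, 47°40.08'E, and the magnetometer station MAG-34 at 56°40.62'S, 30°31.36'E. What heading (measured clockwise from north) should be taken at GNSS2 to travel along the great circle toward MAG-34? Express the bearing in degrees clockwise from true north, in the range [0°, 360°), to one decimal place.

318.6°

GNSS2: φ = -68.59150°, λ = +47.66800°
MAG-34: φ = -56.67700°, λ = +30.52267°
Δλ = -17.1453°
y = sin Δλ · cos φ₂ = -0.161949
x = cos φ₁ sin φ₂ − sin φ₁ cos φ₂ cos Δλ = 0.183723
θ = atan2(y, x) = -41.3957° → 318.6043° (mod 360°)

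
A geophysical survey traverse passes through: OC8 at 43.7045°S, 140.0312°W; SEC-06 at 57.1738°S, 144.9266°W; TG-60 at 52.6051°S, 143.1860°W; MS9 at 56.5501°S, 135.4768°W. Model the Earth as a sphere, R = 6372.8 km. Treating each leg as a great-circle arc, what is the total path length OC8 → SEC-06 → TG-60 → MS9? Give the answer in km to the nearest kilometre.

2719 km

OC8→SEC-06: c = 0.241144 rad, d = 1536.76 km
SEC-06→TG-60: c = 0.081624 rad, d = 520.17 km
TG-60→MS9: c = 0.103922 rad, d = 662.27 km
Total = 1536.76 + 520.17 + 662.27 = 2719.21 km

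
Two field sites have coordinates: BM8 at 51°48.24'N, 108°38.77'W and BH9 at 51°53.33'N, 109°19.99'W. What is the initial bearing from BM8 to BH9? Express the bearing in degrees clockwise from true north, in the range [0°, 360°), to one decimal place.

281.6°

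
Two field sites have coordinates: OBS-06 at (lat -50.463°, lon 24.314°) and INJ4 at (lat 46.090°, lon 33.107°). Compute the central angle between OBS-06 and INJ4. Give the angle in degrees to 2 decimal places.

96.85°

Δφ = 96.5530°,  Δλ = 8.7930°
a = sin²(Δφ/2) + cos φ₁ cos φ₂ sin²(Δλ/2) = 0.559655
c = 2·arcsin(√a) = 1.690392 rad = 96.8523°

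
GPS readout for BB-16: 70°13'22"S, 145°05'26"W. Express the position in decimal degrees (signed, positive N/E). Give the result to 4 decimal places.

lat: 70.2228° S → -70.2228°
lon: 145.0906° W → -145.0906°

-70.2228°, -145.0906°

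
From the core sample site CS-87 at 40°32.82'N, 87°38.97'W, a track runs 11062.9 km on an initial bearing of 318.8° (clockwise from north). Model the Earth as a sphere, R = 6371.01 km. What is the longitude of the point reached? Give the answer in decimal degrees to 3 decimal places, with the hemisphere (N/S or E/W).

139.261°E

CS-87: φ = +40.54700°, λ = -87.64950°
δ = d/R = 11062.9/6371.01 = 1.736444 rad
φ₂ = arcsin(sin φ₁ cos δ + cos φ₁ sin δ cos θ)
   = arcsin(0.65007·-0.16489 + 0.75987·0.98631·0.75241) = 27.17584°
λ₂ = λ₁ + atan2(sin θ sin δ cos φ₁, cos δ − sin φ₁ sin φ₂) = 139.26127°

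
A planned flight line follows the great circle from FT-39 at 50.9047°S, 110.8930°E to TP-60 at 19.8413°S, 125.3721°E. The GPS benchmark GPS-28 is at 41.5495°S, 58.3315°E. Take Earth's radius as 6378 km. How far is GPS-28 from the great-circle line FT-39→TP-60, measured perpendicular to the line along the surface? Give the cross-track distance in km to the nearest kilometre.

3400 km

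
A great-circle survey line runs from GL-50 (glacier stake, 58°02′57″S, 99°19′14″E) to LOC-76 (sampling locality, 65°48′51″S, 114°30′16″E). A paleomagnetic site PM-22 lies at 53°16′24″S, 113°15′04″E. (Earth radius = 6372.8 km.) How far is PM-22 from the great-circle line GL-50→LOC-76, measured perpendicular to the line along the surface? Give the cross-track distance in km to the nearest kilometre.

GL-50: φ = -58.04917°, λ = +99.32056°
LOC-76: φ = -65.81417°, λ = +114.50444°
PM-22: φ = -53.27333°, λ = +113.25111°
δ₁₃ = central angle GL-50→PM-22 = 0.160042 rad  (haversine)
θ₁₃ = bearing GL-50→PM-22 = 64.608°,  θ₁₂ = bearing GL-50→LOC-76 = 143.917°
dₓₜ = R·arcsin(sin δ₁₃ · sin(θ₁₃ − θ₁₂)) = 6372.8·arcsin(0.15936·sin(-79.308°)) = -1002.063 km
|dₓₜ| = 1002.063 km

1002 km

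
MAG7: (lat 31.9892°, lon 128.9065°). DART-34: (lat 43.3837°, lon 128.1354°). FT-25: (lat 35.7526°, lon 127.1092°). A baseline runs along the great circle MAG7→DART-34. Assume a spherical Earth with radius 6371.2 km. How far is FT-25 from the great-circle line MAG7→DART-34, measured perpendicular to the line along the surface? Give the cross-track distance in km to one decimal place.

141.2 km

δ₁₃ = central angle MAG7→FT-25 = 0.070655 rad  (haversine)
θ₁₃ = bearing MAG7→FT-25 = 338.866°,  θ₁₂ = bearing MAG7→DART-34 = 357.166°
dₓₜ = R·arcsin(sin δ₁₃ · sin(θ₁₃ − θ₁₂)) = 6371.2·arcsin(0.07060·sin(-18.300°)) = -141.239 km
|dₓₜ| = 141.239 km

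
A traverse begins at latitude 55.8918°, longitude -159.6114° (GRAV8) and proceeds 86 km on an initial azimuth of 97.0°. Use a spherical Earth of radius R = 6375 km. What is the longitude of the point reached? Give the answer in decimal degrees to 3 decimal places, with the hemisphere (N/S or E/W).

δ = d/R = 86/6375 = 0.013490 rad
φ₂ = arcsin(sin φ₁ cos δ + cos φ₁ sin δ cos θ)
   = arcsin(0.82798·0.99991 + 0.56076·0.01349·-0.12187) = 55.79004°
λ₂ = λ₁ + atan2(sin θ sin δ cos φ₁, cos δ − sin φ₁ sin φ₂) = -158.24679°

158.247°W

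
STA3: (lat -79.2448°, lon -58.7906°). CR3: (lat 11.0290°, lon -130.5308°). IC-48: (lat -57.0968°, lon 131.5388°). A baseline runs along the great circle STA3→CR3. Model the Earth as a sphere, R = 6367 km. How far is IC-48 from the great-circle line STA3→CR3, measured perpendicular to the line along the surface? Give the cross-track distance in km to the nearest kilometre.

δ₁₃ = central angle STA3→IC-48 = 0.759600 rad  (haversine)
θ₁₃ = bearing STA3→IC-48 = 188.131°,  θ₁₂ = bearing STA3→CR3 = 289.923°
dₓₜ = R·arcsin(sin δ₁₃ · sin(θ₁₃ − θ₁₂)) = 6367·arcsin(0.68863·sin(-101.791°)) = -4709.962 km
|dₓₜ| = 4709.962 km

4710 km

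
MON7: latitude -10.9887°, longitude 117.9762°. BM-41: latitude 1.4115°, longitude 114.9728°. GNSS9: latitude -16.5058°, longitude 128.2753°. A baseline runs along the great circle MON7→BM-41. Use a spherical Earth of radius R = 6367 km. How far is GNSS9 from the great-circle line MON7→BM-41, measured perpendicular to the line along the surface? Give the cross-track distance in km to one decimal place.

δ₁₃ = central angle MON7→GNSS9 = 0.199314 rad  (haversine)
θ₁₃ = bearing MON7→GNSS9 = 120.030°,  θ₁₂ = bearing MON7→BM-41 = 346.276°
dₓₜ = R·arcsin(sin δ₁₃ · sin(θ₁₃ − θ₁₂)) = 6367·arcsin(0.19800·sin(-226.246°)) = 913.722 km
|dₓₜ| = 913.722 km

913.7 km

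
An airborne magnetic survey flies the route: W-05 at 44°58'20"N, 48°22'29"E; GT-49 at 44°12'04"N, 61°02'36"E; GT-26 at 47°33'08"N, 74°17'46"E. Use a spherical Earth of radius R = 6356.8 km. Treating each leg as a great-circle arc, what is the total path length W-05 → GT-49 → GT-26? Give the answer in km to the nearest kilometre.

2091 km

W-05: φ = +44.97222°, λ = +48.37472°
GT-49: φ = +44.20111°, λ = +61.04333°
GT-26: φ = +47.55222°, λ = +74.29611°
W-05→GT-49: c = 0.157883 rad, d = 1003.63 km
GT-49→GT-26: c = 0.171063 rad, d = 1087.41 km
Total = 1003.63 + 1087.41 = 2091.05 km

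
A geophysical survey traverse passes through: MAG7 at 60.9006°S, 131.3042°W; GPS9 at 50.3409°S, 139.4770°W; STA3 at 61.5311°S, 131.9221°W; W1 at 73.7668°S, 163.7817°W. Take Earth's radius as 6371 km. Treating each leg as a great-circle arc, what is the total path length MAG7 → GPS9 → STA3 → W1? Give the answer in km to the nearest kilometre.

4478 km

MAG7→GPS9: c = 0.200776 rad, d = 1279.14 km
GPS9→STA3: c = 0.208476 rad, d = 1328.20 km
STA3→W1: c = 0.293600 rad, d = 1870.52 km
Total = 1279.14 + 1328.20 + 1870.52 = 4477.87 km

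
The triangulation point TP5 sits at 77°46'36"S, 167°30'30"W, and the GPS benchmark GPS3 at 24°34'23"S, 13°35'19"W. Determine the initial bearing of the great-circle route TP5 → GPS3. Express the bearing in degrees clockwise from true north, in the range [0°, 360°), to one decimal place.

155.7°

TP5: φ = -77.77667°, λ = -167.50833°
GPS3: φ = -24.57306°, λ = -13.58861°
Δλ = 153.9197°
y = sin Δλ · cos φ₂ = 0.399814
x = cos φ₁ sin φ₂ − sin φ₁ cos φ₂ cos Δλ = -0.886360
θ = atan2(y, x) = 155.7211° → 155.7211° (mod 360°)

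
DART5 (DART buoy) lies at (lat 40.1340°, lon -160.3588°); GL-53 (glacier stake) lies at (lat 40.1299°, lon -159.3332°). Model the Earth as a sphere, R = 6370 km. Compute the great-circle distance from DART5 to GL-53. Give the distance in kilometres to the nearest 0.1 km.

87.2 km

Δφ = -0.0041°,  Δλ = 1.0256°
a = sin²(Δφ/2) + cos φ₁ cos φ₂ sin²(Δλ/2) = 0.000047
c = 2·arcsin(√a) = 0.013686 rad = 0.7841°
d = R·c = 6370 × 0.013686 = 87.2 km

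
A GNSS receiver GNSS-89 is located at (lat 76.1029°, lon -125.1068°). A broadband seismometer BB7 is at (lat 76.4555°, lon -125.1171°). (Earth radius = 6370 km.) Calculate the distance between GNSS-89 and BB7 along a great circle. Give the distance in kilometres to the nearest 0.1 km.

Δφ = 0.3526°,  Δλ = -0.0103°
a = sin²(Δφ/2) + cos φ₁ cos φ₂ sin²(Δλ/2) = 0.000009
c = 2·arcsin(√a) = 0.006154 rad = 0.3526°
d = R·c = 6370 × 0.006154 = 39.2 km

39.2 km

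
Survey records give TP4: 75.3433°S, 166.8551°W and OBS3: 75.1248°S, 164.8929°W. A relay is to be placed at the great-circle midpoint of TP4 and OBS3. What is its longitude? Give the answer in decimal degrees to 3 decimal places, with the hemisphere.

Bx = cos φ₂ cos Δλ = 0.256564,  By = cos φ₂ sin Δλ = 0.008790
φₘ = atan2(sin φ₁ + sin φ₂, √((cos φ₁ + Bx)² + By²)) = -75.23612°
λₘ = λ₁ + atan2(By, cos φ₁ + Bx) = -165.86690°

165.867°W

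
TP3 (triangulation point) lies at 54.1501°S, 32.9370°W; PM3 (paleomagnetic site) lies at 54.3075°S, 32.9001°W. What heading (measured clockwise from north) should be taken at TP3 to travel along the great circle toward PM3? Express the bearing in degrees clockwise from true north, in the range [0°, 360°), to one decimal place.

Δλ = 0.0369°
y = sin Δλ · cos φ₂ = 0.000376
x = cos φ₁ sin φ₂ − sin φ₁ cos φ₂ cos Δλ = -0.002747
θ = atan2(y, x) = 172.2118° → 172.2118° (mod 360°)

172.2°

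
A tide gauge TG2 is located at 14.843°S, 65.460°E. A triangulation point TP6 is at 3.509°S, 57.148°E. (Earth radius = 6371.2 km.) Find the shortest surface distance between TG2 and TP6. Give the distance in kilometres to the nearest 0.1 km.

1555.0 km

Δφ = 11.3340°,  Δλ = -8.3120°
a = sin²(Δφ/2) + cos φ₁ cos φ₂ sin²(Δλ/2) = 0.014818
c = 2·arcsin(√a) = 0.244067 rad = 13.9840°
d = R·c = 6371.2 × 0.244067 = 1555.0 km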